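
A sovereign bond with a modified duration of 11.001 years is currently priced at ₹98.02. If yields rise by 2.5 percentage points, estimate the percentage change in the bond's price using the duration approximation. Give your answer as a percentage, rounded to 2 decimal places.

Duration approximation: ΔP/P ≈ -D_mod · Δy = -11.001 × (+0.025) = -0.275025.
As a percentage: -27.5025%.

-27.50%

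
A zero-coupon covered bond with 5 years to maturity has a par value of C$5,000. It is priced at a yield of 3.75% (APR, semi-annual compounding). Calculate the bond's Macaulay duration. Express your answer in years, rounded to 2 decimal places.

A zero-coupon bond has a single cash flow at maturity, so its Macaulay duration equals its maturity: 5 years.
(Equivalently: 10 semi-annual periods ÷ 2 = 5 years.)

5.00 years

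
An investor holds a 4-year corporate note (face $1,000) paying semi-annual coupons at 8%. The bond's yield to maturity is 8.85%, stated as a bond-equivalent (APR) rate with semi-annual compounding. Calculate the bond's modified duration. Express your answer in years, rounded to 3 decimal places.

Periodic yield y = 0.04425. First find Macaulay duration:
  t   CF        PV=CF/(1+0.04425)^t    t·PV
  1        40.00        38.3050        38.3050
  2        40.00        36.6818        73.3637
  3        40.00        35.1274       105.3823
  4        40.00        33.6389       134.5557
  5        40.00        32.2135       161.0674
  6        40.00        30.8484       185.0906
  7        40.00        29.5412       206.7886
  8     1,040.00       735.5250     5,884.2004
  Σ                    971.8814     6,788.7537
P = 971.8814; Macaulay duration = 6,788.7537 / 971.8814 = 6.98517 half-year periods = 3.49258 years.
Modified duration = D_Mac / (1 + y) = 3.49258 / 1.04425 = 3.34459 years.

3.345 years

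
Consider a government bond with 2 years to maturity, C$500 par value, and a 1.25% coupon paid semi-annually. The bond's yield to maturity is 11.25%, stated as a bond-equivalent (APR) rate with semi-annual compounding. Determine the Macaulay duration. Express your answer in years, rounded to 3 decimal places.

1.979 years

Periodic yield y = 0.05625. Discount each cash flow and weight by its period:
  t   CF        PV=CF/(1+0.05625)^t    t·PV
  1        3.125         2.9586         2.9586
  2        3.125         2.8010         5.6020
  3        3.125         2.6519         7.9556
  4      503.125       404.2118     1,616.8473
  Σ                    412.6233     1,633.3635
Price P = Σ PV = 412.6233.
Macaulay duration = Σ(t·PV) / P = 1,633.3635 / 412.6233 = 3.95849 half-year periods.
In years: 3.95849 / 2 = 1.97924 years.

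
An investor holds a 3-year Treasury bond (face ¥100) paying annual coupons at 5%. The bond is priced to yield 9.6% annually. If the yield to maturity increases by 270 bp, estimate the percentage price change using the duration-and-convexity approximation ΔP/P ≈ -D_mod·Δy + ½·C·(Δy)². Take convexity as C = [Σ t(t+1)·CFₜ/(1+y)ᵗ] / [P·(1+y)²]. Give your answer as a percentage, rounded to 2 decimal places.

-6.68%

With y = 0.096:
  t   CF        PV=CF/(1+0.096)^t    t·PV        t(t+1)·PV
  1         5.00         4.5620         4.5620           9.1241
  2         5.00         4.1624         8.3249          24.9747
  3       105.00        79.7549       239.2648         957.0594
  Σ                     88.4794       252.1518         991.1582
P = 88.4794; D_Mac = 2.84983 yrs; D_mod = 2.60021 yrs; C = 9.32566.
Duration effect: -2.60021 × (+0.027) = -0.070206
Convexity effect: 0.5 × 9.32566 × (0.027)² = +0.0033992
ΔP/P ≈ -0.070206 + 0.0033992 = -0.066807 = -6.6807%.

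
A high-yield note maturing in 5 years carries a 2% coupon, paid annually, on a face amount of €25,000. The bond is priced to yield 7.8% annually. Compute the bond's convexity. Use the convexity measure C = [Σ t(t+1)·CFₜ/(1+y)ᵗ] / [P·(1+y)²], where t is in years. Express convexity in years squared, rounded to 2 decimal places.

With y = 0.078:
  t   CF        PV=CF/(1+0.078)^t    t·PV        t(t+1)·PV
  1       500.00       463.8219       463.8219         927.6438
  2       500.00       430.2615       860.5230       2,581.5690
  3       500.00       399.1294     1,197.3882       4,789.5528
  4       500.00       370.2499     1,480.9996       7,404.9982
  5    25,500.00    17,516.4614    87,582.3070     525,493.8417
  Σ                 19,179.9241    91,585.0397     541,197.6055
P = 19,179.9241.
Convexity = Σ t(t+1)·PV / [P·(1+y)²] = 541,197.6055 / (19,179.9241 × 1.162084) = 24.28127.

24.28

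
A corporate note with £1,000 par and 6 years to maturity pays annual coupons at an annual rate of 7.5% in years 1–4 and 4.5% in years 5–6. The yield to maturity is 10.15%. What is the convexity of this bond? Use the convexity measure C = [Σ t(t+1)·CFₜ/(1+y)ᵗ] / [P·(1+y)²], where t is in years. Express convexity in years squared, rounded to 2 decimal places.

With y = 0.1015:
  t   CF        PV=CF/(1+0.1015)^t    t·PV        t(t+1)·PV
  1        75.00        68.0890        68.0890         136.1779
  2        75.00        61.8148       123.6295         370.8886
  3        75.00        56.1187       168.3562         673.4246
  4        75.00        50.9475       203.7902       1,018.9509
  5        45.00        27.7517       138.7586         832.5518
  6     1,045.00       585.0720     3,510.4317      24,573.0221
  Σ                    849.7937     4,213.0552      27,605.0160
P = 849.7937.
Convexity = Σ t(t+1)·PV / [P·(1+y)²] = 27,605.0160 / (849.7937 × 1.213302) = 26.77352.

26.77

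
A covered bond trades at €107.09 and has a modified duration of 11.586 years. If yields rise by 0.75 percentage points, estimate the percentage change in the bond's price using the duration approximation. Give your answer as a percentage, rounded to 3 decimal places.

Duration approximation: ΔP/P ≈ -D_mod · Δy = -11.586 × (+0.0075) = -0.086895.
As a percentage: -8.6895%.

-8.690%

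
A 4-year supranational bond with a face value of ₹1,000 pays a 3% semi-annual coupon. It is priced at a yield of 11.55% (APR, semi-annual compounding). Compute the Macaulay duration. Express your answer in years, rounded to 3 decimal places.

3.757 years

Periodic yield y = 0.05775. Discount each cash flow and weight by its period:
  t   CF        PV=CF/(1+0.05775)^t    t·PV
  1        15.00        14.1810        14.1810
  2        15.00        13.4068        26.8136
  3        15.00        12.6748        38.0245
  4        15.00        11.9828        47.9313
  5        15.00        11.3286        56.6430
  6        15.00        10.7101        64.2605
  7        15.00        10.1253        70.8774
  8     1,015.00       647.7416     5,181.9326
  Σ                    732.1511     5,500.6640
Price P = Σ PV = 732.1511.
Macaulay duration = Σ(t·PV) / P = 5,500.6640 / 732.1511 = 7.51302 half-year periods.
In years: 7.51302 / 2 = 3.75651 years.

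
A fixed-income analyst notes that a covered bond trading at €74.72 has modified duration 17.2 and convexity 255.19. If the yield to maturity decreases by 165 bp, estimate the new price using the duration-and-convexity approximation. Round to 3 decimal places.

€98.521

Duration effect: -D_mod·Δy = -17.2 × (-0.0165) = +0.283800
Convexity effect: ½·C·(Δy)² = 0.5 × 255.19 × (-0.0165)² = +0.03473773875
ΔP/P ≈ +0.283800 + 0.03473773875 = +0.31853773875
New price ≈ 74.72 × (1 + 0.31853773875) = 98.5211398394.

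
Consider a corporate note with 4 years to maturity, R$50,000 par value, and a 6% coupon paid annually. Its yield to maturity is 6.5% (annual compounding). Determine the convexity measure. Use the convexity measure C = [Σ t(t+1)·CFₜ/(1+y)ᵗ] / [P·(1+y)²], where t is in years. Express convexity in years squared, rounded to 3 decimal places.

15.703

With y = 0.065:
  t   CF        PV=CF/(1+0.065)^t    t·PV        t(t+1)·PV
  1     3,000.00     2,816.9014     2,816.9014       5,633.8028
  2     3,000.00     2,644.9778     5,289.9557      15,869.8671
  3     3,000.00     2,483.5473     7,450.6418      29,802.5673
  4    53,000.00    41,198.1238   164,792.4953     823,962.4763
  Σ                 49,143.5503   180,349.9942     875,268.7136
P = 49,143.5503.
Convexity = Σ t(t+1)·PV / [P·(1+y)²] = 875,268.7136 / (49,143.5503 × 1.134225) = 15.70275.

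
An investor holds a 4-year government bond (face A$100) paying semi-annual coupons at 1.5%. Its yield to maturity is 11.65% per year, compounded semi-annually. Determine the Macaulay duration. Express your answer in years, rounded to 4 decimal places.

3.8696 years

Periodic yield y = 0.05825. Discount each cash flow and weight by its period:
  t   CF        PV=CF/(1+0.05825)^t    t·PV
  1         0.75         0.7087         0.7087
  2         0.75         0.6697         1.3394
  3         0.75         0.6328         1.8985
  4         0.75         0.5980         2.3920
  5         0.75         0.5651         2.8255
  6         0.75         0.5340         3.2039
  7         0.75         0.5046         3.5322
  8       100.75        64.0529       512.4232
  Σ                     68.2659       528.3235
Price P = Σ PV = 68.2659.
Macaulay duration = Σ(t·PV) / P = 528.3235 / 68.2659 = 7.73921 half-year periods.
In years: 7.73921 / 2 = 3.86960 years.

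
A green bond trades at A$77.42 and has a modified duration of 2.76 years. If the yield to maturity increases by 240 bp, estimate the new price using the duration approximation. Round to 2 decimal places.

Duration approximation: ΔP/P ≈ -D_mod · Δy = -2.76 × (+0.024) = -0.066240.
New price ≈ 77.42 × (1 - 0.066240) = 72.2916992.

A$72.29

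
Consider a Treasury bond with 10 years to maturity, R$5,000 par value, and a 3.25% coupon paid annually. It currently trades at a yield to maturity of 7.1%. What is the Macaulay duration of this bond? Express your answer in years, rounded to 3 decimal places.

8.426 years

Periodic yield y = 0.071. Discount each cash flow and weight by its year:
  t   CF        PV=CF/(1+0.071)^t    t·PV
  1       162.50       151.7274       151.7274
  2       162.50       141.6689       283.3377
  3       162.50       132.2772       396.8316
  4       162.50       123.5081       494.0324
  5       162.50       115.3204       576.6018
  6       162.50       107.6754       646.0525
  7       162.50       100.5373       703.7609
  8       162.50        93.8723       750.9786
  9       162.50        87.6492       788.8431
  10    5,162.50     2,599.9522    25,999.5216
  Σ                  3,654.1883    30,791.6876
Price P = Σ PV = 3,654.1883.
Macaulay duration = Σ(t·PV) / P = 30,791.6876 / 3,654.1883 = 8.42641 years.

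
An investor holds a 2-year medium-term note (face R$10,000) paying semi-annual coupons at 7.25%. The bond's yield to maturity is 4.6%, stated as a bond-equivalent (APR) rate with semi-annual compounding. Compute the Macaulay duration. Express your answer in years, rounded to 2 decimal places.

Periodic yield y = 0.023. Discount each cash flow and weight by its period:
  t   CF        PV=CF/(1+0.023)^t    t·PV
  1       362.50       354.3500       354.3500
  2       362.50       346.3831       692.7663
  3       362.50       338.5954     1,015.7863
  4    10,362.50     9,461.5439    37,846.1756
  Σ                 10,500.8724    39,909.0782
Price P = Σ PV = 10,500.8724.
Macaulay duration = Σ(t·PV) / P = 39,909.0782 / 10,500.8724 = 3.80055 half-year periods.
In years: 3.80055 / 2 = 1.90027 years.

1.90 years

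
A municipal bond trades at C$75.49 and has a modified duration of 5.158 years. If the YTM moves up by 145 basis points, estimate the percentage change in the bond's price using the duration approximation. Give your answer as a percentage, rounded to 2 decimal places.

Duration approximation: ΔP/P ≈ -D_mod · Δy = -5.158 × (+0.0145) = -0.074791.
As a percentage: -7.4791%.

-7.48%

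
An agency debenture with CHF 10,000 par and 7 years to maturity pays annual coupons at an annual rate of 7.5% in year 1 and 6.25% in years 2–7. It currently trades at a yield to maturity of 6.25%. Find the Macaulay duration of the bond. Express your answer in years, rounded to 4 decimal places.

Periodic yield y = 0.0625. Discount each cash flow and weight by its year:
  t   CF        PV=CF/(1+0.0625)^t    t·PV
  1       750.00       705.8824       705.8824
  2       625.00       553.6332     1,107.2664
  3       625.00       521.0666     1,563.1997
  4       625.00       490.4156     1,961.6623
  5       625.00       461.5676     2,307.8380
  6       625.00       434.4166     2,606.4994
  7    10,625.00     6,950.6652    48,654.6562
  Σ                 10,117.6471    58,907.0044
Price P = Σ PV = 10,117.6471.
Macaulay duration = Σ(t·PV) / P = 58,907.0044 / 10,117.6471 = 5.82220 years.

5.8222 years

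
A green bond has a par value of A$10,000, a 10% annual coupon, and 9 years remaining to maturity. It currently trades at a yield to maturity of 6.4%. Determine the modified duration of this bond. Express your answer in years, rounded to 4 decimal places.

Periodic yield y = 0.064. First find Macaulay duration:
  t   CF        PV=CF/(1+0.064)^t    t·PV
  1     1,000.00       939.8496       939.8496
  2     1,000.00       883.3173     1,766.6346
  3     1,000.00       830.1854     2,490.5563
  4     1,000.00       780.2495     3,120.9979
  5     1,000.00       733.3172     3,666.5859
  6     1,000.00       689.2079     4,135.2473
  7     1,000.00       647.7518     4,534.2623
  8     1,000.00       608.7893     4,870.3140
  9    11,000.00     6,293.8738    56,644.8646
  Σ                 12,406.5418    82,169.3126
P = 12,406.5418; Macaulay duration = 82,169.3126 / 12,406.5418 = 6.62306 years.
Modified duration = D_Mac / (1 + y) = 6.62306 / 1.064 = 6.22468 years.

6.2247 years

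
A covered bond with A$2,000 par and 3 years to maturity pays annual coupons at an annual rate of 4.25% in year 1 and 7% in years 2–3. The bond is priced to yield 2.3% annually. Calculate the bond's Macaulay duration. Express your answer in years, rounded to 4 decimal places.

2.8646 years

Periodic yield y = 0.023. Discount each cash flow and weight by its year:
  t   CF        PV=CF/(1+0.023)^t    t·PV
  1        85.00        83.0890        83.0890
  2       140.00       133.7756       267.5511
  3     2,140.00     1,998.8807     5,996.6421
  Σ                  2,215.7452     6,347.2821
Price P = Σ PV = 2,215.7452.
Macaulay duration = Σ(t·PV) / P = 6,347.2821 / 2,215.7452 = 2.86463 years.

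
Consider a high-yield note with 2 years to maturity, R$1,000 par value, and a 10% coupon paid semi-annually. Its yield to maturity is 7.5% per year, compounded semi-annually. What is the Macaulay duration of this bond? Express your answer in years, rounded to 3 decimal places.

Periodic yield y = 0.0375. Discount each cash flow and weight by its period:
  t   CF        PV=CF/(1+0.0375)^t    t·PV
  1        50.00        48.1928        48.1928
  2        50.00        46.4509        92.9017
  3        50.00        44.7719       134.3158
  4     1,050.00       906.2267     3,624.9070
  Σ                  1,045.6423     3,900.3172
Price P = Σ PV = 1,045.6423.
Macaulay duration = Σ(t·PV) / P = 3,900.3172 / 1,045.6423 = 3.73007 half-year periods.
In years: 3.73007 / 2 = 1.86503 years.

1.865 years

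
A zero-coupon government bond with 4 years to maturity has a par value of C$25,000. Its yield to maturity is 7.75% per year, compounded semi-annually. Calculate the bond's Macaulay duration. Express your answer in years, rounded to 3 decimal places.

4.000 years

A zero-coupon bond has a single cash flow at maturity, so its Macaulay duration equals its maturity: 4 years.
(Equivalently: 8 semi-annual periods ÷ 2 = 4 years.)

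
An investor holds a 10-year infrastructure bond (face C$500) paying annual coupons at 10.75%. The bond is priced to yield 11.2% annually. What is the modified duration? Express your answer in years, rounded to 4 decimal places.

Periodic yield y = 0.112. First find Macaulay duration:
  t   CF        PV=CF/(1+0.112)^t    t·PV
  1        53.75        48.3363        48.3363
  2        53.75        43.4679        86.9358
  3        53.75        39.0899       117.2696
  4        53.75        35.1528       140.6110
  5        53.75        31.6122       158.0609
  6        53.75        28.4282       170.5694
  7        53.75        25.5650       178.9547
  8        53.75        22.9901       183.9205
  9        53.75        20.6745       186.0707
  10      553.75       191.5428     1,915.4282
  Σ                    486.8596     3,186.1570
P = 486.8596; Macaulay duration = 3,186.1570 / 486.8596 = 6.54430 years.
Modified duration = D_Mac / (1 + y) = 6.54430 / 1.112 = 5.88516 years.

5.8852 years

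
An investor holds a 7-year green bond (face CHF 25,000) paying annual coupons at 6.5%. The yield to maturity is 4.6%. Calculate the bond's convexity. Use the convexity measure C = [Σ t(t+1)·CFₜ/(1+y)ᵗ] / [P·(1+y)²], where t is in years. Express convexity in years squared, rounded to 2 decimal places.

With y = 0.046:
  t   CF        PV=CF/(1+0.046)^t    t·PV        t(t+1)·PV
  1     1,625.00     1,553.5373     1,553.5373       3,107.0746
  2     1,625.00     1,485.2173     2,970.4346       8,911.3037
  3     1,625.00     1,419.9018     4,259.7054      17,038.8217
  4     1,625.00     1,357.4587     5,429.8348      27,149.1741
  5     1,625.00     1,297.7617     6,488.8083      38,932.8501
  6     1,625.00     1,240.6899     7,444.1396      52,108.9772
  7    26,625.00    19,434.2518   136,039.7624   1,088,318.0992
  Σ                 27,788.8185   164,186.2224   1,235,566.3005
P = 27,788.8185.
Convexity = Σ t(t+1)·PV / [P·(1+y)²] = 1,235,566.3005 / (27,788.8185 × 1.094116) = 40.63803.

40.64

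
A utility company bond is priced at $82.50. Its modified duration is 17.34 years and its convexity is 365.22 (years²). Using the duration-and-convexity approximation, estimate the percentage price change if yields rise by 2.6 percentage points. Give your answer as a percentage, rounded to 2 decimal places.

-32.74%

Duration effect: -D_mod·Δy = -17.34 × (+0.026) = -0.450840
Convexity effect: ½·C·(Δy)² = 0.5 × 365.22 × (0.026)² = +0.12344436
ΔP/P ≈ -0.450840 + 0.12344436 = -0.32739564
= -32.739564%.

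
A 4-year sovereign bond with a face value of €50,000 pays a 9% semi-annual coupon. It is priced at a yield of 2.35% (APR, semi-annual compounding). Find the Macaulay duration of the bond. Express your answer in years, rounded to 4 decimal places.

3.5142 years

Periodic yield y = 0.01175. Discount each cash flow and weight by its period:
  t   CF        PV=CF/(1+0.01175)^t    t·PV
  1     2,250.00     2,223.8695     2,223.8695
  2     2,250.00     2,198.0425     4,396.0851
  3     2,250.00     2,172.5155     6,517.5464
  4     2,250.00     2,147.2849     8,589.1395
  5     2,250.00     2,122.3473    10,611.7365
  6     2,250.00     2,097.6993    12,586.1960
  7     2,250.00     2,073.3376    14,513.3633
  8    52,250.00    47,588.3438   380,706.7502
  Σ                 62,623.4404   440,144.6866
Price P = Σ PV = 62,623.4404.
Macaulay duration = Σ(t·PV) / P = 440,144.6866 / 62,623.4404 = 7.02843 half-year periods.
In years: 7.02843 / 2 = 3.51422 years.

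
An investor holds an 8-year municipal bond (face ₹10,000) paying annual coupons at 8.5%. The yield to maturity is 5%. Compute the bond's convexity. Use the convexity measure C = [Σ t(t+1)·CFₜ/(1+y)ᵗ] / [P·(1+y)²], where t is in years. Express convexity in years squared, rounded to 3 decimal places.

47.210

With y = 0.05:
  t   CF        PV=CF/(1+0.05)^t    t·PV        t(t+1)·PV
  1       850.00       809.5238       809.5238       1,619.0476
  2       850.00       770.9751     1,541.9501       4,625.8503
  3       850.00       734.2620     2,202.7859       8,811.1435
  4       850.00       699.2971     2,797.1884      13,985.9421
  5       850.00       665.9972     3,329.9862      19,979.9172
  6       850.00       634.2831     3,805.6985      26,639.8897
  7       850.00       604.0791     4,228.5539      33,828.4313
  8    10,850.00     7,343.7071    58,749.6566     528,746.9096
  Σ                 12,262.1245    77,465.3435     638,237.1314
P = 12,262.1245.
Convexity = Σ t(t+1)·PV / [P·(1+y)²] = 638,237.1314 / (12,262.1245 × 1.102500) = 47.21041.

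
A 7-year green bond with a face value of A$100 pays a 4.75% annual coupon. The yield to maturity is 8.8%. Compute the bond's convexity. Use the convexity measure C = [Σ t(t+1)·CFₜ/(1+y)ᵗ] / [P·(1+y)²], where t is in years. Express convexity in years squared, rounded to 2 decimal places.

With y = 0.088:
  t   CF        PV=CF/(1+0.088)^t    t·PV        t(t+1)·PV
  1         4.75         4.3658         4.3658           8.7316
  2         4.75         4.0127         8.0254          24.0762
  3         4.75         3.6881        11.0644          44.2576
  4         4.75         3.3898        13.5593          67.7966
  5         4.75         3.1157        15.5783          93.4696
  6         4.75         2.8637        17.1819         120.2734
  7       104.75        58.0433       406.3028       3,250.4223
  Σ                     79.4790       476.0779       3,609.0273
P = 79.4790.
Convexity = Σ t(t+1)·PV / [P·(1+y)²] = 3,609.0273 / (79.4790 × 1.183744) = 38.36011.

38.36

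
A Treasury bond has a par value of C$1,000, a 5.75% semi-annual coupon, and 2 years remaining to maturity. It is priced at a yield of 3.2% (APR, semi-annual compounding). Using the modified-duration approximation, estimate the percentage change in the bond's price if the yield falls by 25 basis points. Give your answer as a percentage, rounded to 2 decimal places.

Periodic yield y = 0.016. Modified duration first:
  t   CF        PV=CF/(1+0.016)^t    t·PV
  1        28.75        28.2972        28.2972
  2        28.75        27.8516        55.7032
  3        28.75        27.4130        82.2390
  4     1,028.75       965.4616     3,861.8465
  Σ                  1,049.0235     4,028.0860
P = 1,049.0235; D_Mac = 3.83984 half-year periods = 1.91992 yrs; D_mod = 1.91992/(1+0.016) = 1.88969 yrs.
ΔP/P ≈ -D_mod · Δy = -1.88969 × (-0.0025) = +0.004724 = +0.4724%.

+0.47%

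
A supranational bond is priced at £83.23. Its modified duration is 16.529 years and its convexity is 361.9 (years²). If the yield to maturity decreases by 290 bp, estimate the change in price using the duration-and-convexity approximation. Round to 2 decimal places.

+£52.56

Duration effect: -D_mod·Δy = -16.529 × (-0.029) = +0.479341
Convexity effect: ½·C·(Δy)² = 0.5 × 361.9 × (-0.029)² = +0.15217895
ΔP/P ≈ +0.479341 + 0.15217895 = +0.63151995
ΔP ≈ 83.23 × (+0.63151995) = +52.5614054385.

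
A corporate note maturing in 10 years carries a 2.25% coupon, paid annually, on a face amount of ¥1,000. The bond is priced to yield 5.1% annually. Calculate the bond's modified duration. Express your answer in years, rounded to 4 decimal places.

8.4808 years

Periodic yield y = 0.051. First find Macaulay duration:
  t   CF        PV=CF/(1+0.051)^t    t·PV
  1        22.50        21.4082        21.4082
  2        22.50        20.3693        40.7387
  3        22.50        19.3809        58.1428
  4        22.50        18.4405        73.7618
  5        22.50        17.5456        87.7281
  6        22.50        16.6942       100.1653
  7        22.50        15.8841       111.1889
  8        22.50        15.1134       120.9068
  9        22.50        14.3800       129.4198
  10    1,022.50       621.7792     6,217.7915
  Σ                    780.9954     6,961.2520
P = 780.9954; Macaulay duration = 6,961.2520 / 780.9954 = 8.91331 years.
Modified duration = D_Mac / (1 + y) = 8.91331 / 1.051 = 8.48079 years.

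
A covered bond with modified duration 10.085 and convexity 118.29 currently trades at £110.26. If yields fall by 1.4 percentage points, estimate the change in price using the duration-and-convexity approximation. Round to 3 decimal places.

+£16.846

Duration effect: -D_mod·Δy = -10.085 × (-0.014) = +0.141190
Convexity effect: ½·C·(Δy)² = 0.5 × 118.29 × (-0.014)² = +0.01159242
ΔP/P ≈ +0.141190 + 0.01159242 = +0.15278242
ΔP ≈ 110.26 × (+0.15278242) = +16.8457896292.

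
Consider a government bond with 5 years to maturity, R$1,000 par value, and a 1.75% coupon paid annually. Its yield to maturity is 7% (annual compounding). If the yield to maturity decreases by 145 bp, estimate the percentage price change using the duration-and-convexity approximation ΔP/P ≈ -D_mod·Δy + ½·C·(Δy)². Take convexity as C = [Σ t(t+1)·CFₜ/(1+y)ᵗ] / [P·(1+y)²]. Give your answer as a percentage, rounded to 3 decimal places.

+6.772%

With y = 0.07:
  t   CF        PV=CF/(1+0.07)^t    t·PV        t(t+1)·PV
  1        17.50        16.3551        16.3551          32.7103
  2        17.50        15.2852        30.5704          91.7111
  3        17.50        14.2852        42.8556         171.4226
  4        17.50        13.3507        53.4027         267.0133
  5     1,017.50       725.4634     3,627.3172      21,763.9031
  Σ                    784.7396     3,770.5010      22,326.7604
P = 784.7396; D_Mac = 4.80478 yrs; D_mod = 4.49045 yrs; C = 24.85035.
Duration effect: -4.49045 × (-0.0145) = +0.065111
Convexity effect: 0.5 × 24.85035 × (-0.0145)² = +0.0026124
ΔP/P ≈ +0.065111 + 0.0026124 = +0.067724 = +6.7724%.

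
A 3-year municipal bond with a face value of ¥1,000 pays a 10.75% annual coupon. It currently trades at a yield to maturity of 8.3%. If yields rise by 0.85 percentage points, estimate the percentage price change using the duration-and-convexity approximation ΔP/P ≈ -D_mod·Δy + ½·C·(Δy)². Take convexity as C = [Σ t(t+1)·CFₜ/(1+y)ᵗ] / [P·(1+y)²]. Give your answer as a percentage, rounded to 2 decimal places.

-2.11%

With y = 0.083:
  t   CF        PV=CF/(1+0.083)^t    t·PV        t(t+1)·PV
  1       107.50        99.2613        99.2613         198.5226
  2       107.50        91.6540       183.3081         549.9242
  3     1,107.50       871.8833     2,615.6499      10,462.5997
  Σ                  1,062.7986     2,898.2193      11,211.0465
P = 1,062.7986; D_Mac = 2.72697 yrs; D_mod = 2.51798 yrs; C = 8.99370.
Duration effect: -2.51798 × (+0.0085) = -0.021403
Convexity effect: 0.5 × 8.99370 × (0.0085)² = +0.0003249
ΔP/P ≈ -0.021403 + 0.0003249 = -0.021078 = -2.1078%.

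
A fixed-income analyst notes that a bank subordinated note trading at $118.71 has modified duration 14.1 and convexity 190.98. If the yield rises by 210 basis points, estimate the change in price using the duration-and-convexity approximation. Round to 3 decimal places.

Duration effect: -D_mod·Δy = -14.1 × (+0.021) = -0.296100
Convexity effect: ½·C·(Δy)² = 0.5 × 190.98 × (0.021)² = +0.04211109
ΔP/P ≈ -0.296100 + 0.04211109 = -0.25398891
ΔP ≈ 118.71 × (-0.25398891) = -30.1510235061.

-$30.151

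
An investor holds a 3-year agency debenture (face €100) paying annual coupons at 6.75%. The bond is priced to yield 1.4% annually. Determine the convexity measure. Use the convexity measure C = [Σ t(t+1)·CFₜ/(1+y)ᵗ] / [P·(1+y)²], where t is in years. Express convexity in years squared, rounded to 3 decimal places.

With y = 0.014:
  t   CF        PV=CF/(1+0.014)^t    t·PV        t(t+1)·PV
  1         6.75         6.6568         6.6568          13.3136
  2         6.75         6.5649        13.1298          39.3894
  3       106.75       102.3892       307.1675       1,228.6700
  Σ                    115.6109       326.9541       1,281.3730
P = 115.6109.
Convexity = Σ t(t+1)·PV / [P·(1+y)²] = 1,281.3730 / (115.6109 × 1.028196) = 10.77956.

10.780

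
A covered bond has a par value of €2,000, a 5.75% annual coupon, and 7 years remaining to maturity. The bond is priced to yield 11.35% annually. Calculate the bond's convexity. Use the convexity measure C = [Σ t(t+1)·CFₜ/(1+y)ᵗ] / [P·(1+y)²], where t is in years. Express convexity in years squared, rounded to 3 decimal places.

With y = 0.1135:
  t   CF        PV=CF/(1+0.1135)^t    t·PV        t(t+1)·PV
  1       115.00       103.2780       103.2780         206.5559
  2       115.00        92.7507       185.5015         556.5045
  3       115.00        83.2966       249.8897         999.5590
  4       115.00        74.8061       299.2244       1,496.1218
  5       115.00        67.1810       335.9052       2,015.4313
  6       115.00        60.3332       361.9993       2,533.9953
  7     2,115.00       996.5035     6,975.5244      55,804.1952
  Σ                  1,478.1491     8,511.3225      63,612.3629
P = 1,478.1491.
Convexity = Σ t(t+1)·PV / [P·(1+y)²] = 63,612.3629 / (1,478.1491 × 1.239882) = 34.70906.

34.709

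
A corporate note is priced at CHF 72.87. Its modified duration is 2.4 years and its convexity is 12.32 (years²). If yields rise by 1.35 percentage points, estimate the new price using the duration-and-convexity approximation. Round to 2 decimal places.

CHF 70.59

Duration effect: -D_mod·Δy = -2.4 × (+0.0135) = -0.032400
Convexity effect: ½·C·(Δy)² = 0.5 × 12.32 × (0.0135)² = +0.00112266
ΔP/P ≈ -0.032400 + 0.00112266 = -0.03127734
New price ≈ 72.87 × (1 - 0.03127734) = 70.5908202342.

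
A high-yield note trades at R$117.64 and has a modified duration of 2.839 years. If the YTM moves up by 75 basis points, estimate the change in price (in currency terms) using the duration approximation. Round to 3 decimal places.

-R$2.505

Duration approximation: ΔP/P ≈ -D_mod · Δy = -2.839 × (+0.0075) = -0.0212925.
ΔP ≈ 117.64 × (-0.0212925) = -2.5048497.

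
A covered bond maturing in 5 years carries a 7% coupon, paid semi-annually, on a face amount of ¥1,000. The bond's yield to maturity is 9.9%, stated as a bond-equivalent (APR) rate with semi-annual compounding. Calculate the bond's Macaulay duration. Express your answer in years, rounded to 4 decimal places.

4.2528 years

Periodic yield y = 0.0495. Discount each cash flow and weight by its period:
  t   CF        PV=CF/(1+0.0495)^t    t·PV
  1        35.00        33.3492        33.3492
  2        35.00        31.7763        63.5526
  3        35.00        30.2775        90.8326
  4        35.00        28.8495       115.3980
  5        35.00        27.4888       137.4440
  6        35.00        26.1923       157.1537
  7        35.00        24.9569       174.6984
  8        35.00        23.7798       190.2385
  9        35.00        22.6582       203.9241
  10    1,035.00       638.4339     6,384.3387
  Σ                    887.7625     7,550.9299
Price P = Σ PV = 887.7625.
Macaulay duration = Σ(t·PV) / P = 7,550.9299 / 887.7625 = 8.50557 half-year periods.
In years: 8.50557 / 2 = 4.25279 years.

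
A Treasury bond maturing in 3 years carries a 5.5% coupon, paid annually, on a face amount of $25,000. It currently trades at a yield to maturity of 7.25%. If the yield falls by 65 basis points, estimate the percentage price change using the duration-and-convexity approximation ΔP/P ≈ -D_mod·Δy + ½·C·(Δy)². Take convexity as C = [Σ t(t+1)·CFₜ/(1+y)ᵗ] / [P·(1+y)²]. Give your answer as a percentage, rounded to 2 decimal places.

With y = 0.0725:
  t   CF        PV=CF/(1+0.0725)^t    t·PV        t(t+1)·PV
  1     1,375.00     1,282.0513     1,282.0513       2,564.1026
  2     1,375.00     1,195.3858     2,390.7716       7,172.3149
  3    26,375.00    21,379.6487    64,138.9462     256,555.7849
  Σ                 23,857.0858    67,811.7691     266,292.2024
P = 23,857.0858; D_Mac = 2.84242 yrs; D_mod = 2.65027 yrs; C = 9.70390.
Duration effect: -2.65027 × (-0.0065) = +0.017227
Convexity effect: 0.5 × 9.70390 × (-0.0065)² = +0.0002050
ΔP/P ≈ +0.017227 + 0.0002050 = +0.017432 = +1.7432%.

+1.74%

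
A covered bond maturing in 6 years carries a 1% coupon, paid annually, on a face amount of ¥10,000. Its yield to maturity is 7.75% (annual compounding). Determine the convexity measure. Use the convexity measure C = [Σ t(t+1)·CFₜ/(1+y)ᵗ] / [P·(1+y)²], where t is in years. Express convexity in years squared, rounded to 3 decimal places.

With y = 0.0775:
  t   CF        PV=CF/(1+0.0775)^t    t·PV        t(t+1)·PV
  1       100.00        92.8074        92.8074         185.6148
  2       100.00        86.1322       172.2644         516.7931
  3       100.00        79.9371       239.8112         959.2447
  4       100.00        74.1875       296.7501       1,483.7505
  5       100.00        68.8515       344.2577       2,065.5459
  6    10,100.00     6,453.8327    38,722.9960     271,060.9719
  Σ                  6,855.7484    39,868.8867     276,271.9210
P = 6,855.7484.
Convexity = Σ t(t+1)·PV / [P·(1+y)²] = 276,271.9210 / (6,855.7484 × 1.161006) = 34.70942.

34.709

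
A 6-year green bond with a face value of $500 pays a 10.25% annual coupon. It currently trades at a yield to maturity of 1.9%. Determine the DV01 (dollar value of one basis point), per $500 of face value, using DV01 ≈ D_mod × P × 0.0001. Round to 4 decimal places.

Periodic yield y = 0.019.
  t   CF        PV=CF/(1+0.019)^t    t·PV
  1        51.25        50.2944        50.2944
  2        51.25        49.3566        98.7133
  3        51.25        48.4363       145.3090
  4        51.25        47.5332       190.1328
  5        51.25        46.6469       233.2346
  6       551.25       492.3835     2,954.3010
  Σ                    734.6510     3,671.9852
P = 734.6510; D_Mac = 4.99827 yrs; D_mod = 4.90508 yrs.
DV01 ≈ 4.90508 × 734.6510 × 0.0001 = 0.360352.

$0.3604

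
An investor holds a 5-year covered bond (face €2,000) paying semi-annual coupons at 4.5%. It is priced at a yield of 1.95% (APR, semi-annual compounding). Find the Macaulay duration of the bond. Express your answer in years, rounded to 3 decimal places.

4.564 years

Periodic yield y = 0.00975. Discount each cash flow and weight by its period:
  t   CF        PV=CF/(1+0.00975)^t    t·PV
  1        45.00        44.5655        44.5655
  2        45.00        44.1352        88.2703
  3        45.00        43.7090       131.1270
  4        45.00        43.2870       173.1478
  5        45.00        42.8690       214.3449
  6        45.00        42.4550       254.7303
  7        45.00        42.0451       294.3158
  8        45.00        41.6391       333.1130
  9        45.00        41.2371       371.1336
  10    2,045.00     1,855.9005    18,559.0052
  Σ                  2,241.8425    20,463.7535
Price P = Σ PV = 2,241.8425.
Macaulay duration = Σ(t·PV) / P = 20,463.7535 / 2,241.8425 = 9.12810 half-year periods.
In years: 9.12810 / 2 = 4.56405 years.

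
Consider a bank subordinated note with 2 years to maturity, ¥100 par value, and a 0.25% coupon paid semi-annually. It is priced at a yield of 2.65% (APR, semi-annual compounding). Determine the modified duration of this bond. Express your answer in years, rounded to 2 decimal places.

Periodic yield y = 0.01325. First find Macaulay duration:
  t   CF        PV=CF/(1+0.01325)^t    t·PV
  1        0.125         0.1234         0.1234
  2        0.125         0.1218         0.2435
  3        0.125         0.1202         0.3605
  4      100.125        94.9896       379.9584
  Σ                     95.3549       380.6858
P = 95.3549; Macaulay duration = 380.6858 / 95.3549 = 3.99230 half-year periods = 1.99615 years.
Modified duration = D_Mac / (1 + y) = 1.99615 / 1.01325 = 1.97005 years.

1.97 years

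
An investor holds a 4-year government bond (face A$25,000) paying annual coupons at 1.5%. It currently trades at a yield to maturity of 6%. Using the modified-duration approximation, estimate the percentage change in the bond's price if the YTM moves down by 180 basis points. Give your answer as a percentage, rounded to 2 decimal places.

Periodic yield y = 0.06. Modified duration first:
  t   CF        PV=CF/(1+0.06)^t    t·PV
  1       375.00       353.7736       353.7736
  2       375.00       333.7487       667.4973
  3       375.00       314.8572       944.5717
  4    25,375.00    20,099.3767    80,397.5068
  Σ                 21,101.7562    82,363.3494
P = 21,101.7562; D_Mac = 3.90315 yrs; D_mod = 3.90315/(1+0.06) = 3.68222 yrs.
ΔP/P ≈ -D_mod · Δy = -3.68222 × (-0.018) = +0.066280 = +6.6280%.

+6.63%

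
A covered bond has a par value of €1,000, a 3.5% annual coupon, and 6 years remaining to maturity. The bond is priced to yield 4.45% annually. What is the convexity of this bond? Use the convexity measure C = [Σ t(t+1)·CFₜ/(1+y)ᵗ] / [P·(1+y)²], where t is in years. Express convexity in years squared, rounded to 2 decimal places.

34.25

With y = 0.0445:
  t   CF        PV=CF/(1+0.0445)^t    t·PV        t(t+1)·PV
  1        35.00        33.5089        33.5089          67.0177
  2        35.00        32.0812        64.1625         192.4874
  3        35.00        30.7144        92.1433         368.5734
  4        35.00        29.4059       117.6235         588.1177
  5        35.00        28.1531       140.7654         844.5922
  6     1,035.00       797.0576     4,782.3453      33,476.4174
  Σ                    950.9211     5,230.5489      35,537.2059
P = 950.9211.
Convexity = Σ t(t+1)·PV / [P·(1+y)²] = 35,537.2059 / (950.9211 × 1.090980) = 34.25484.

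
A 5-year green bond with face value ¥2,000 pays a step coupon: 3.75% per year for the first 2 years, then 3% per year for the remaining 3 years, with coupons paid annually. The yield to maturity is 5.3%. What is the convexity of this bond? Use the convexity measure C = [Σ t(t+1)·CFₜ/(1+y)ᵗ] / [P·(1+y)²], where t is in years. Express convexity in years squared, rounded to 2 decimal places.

24.58

With y = 0.053:
  t   CF        PV=CF/(1+0.053)^t    t·PV        t(t+1)·PV
  1        75.00        71.2251        71.2251         142.4501
  2        75.00        67.6401       135.2803         405.8409
  3        60.00        51.3885       154.1656         616.6623
  4        60.00        48.8020       195.2081         976.0403
  5     2,060.00     1,591.2022     7,956.0109      47,736.0653
  Σ                  1,830.2579     8,511.8899      49,877.0589
P = 1,830.2579.
Convexity = Σ t(t+1)·PV / [P·(1+y)²] = 49,877.0589 / (1,830.2579 × 1.108809) = 24.57717.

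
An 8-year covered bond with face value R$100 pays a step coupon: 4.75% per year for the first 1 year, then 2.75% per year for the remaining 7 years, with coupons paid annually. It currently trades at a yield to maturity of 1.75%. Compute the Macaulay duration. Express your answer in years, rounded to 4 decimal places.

7.2056 years

Periodic yield y = 0.0175. Discount each cash flow and weight by its year:
  t   CF        PV=CF/(1+0.0175)^t    t·PV
  1         4.75         4.6683         4.6683
  2         2.75         2.6562         5.3124
  3         2.75         2.6105         7.8316
  4         2.75         2.5656        10.2625
  5         2.75         2.5215        12.6075
  6         2.75         2.4781        14.8689
  7         2.75         2.4355        17.0486
  8       102.75        89.4348       715.4783
  Σ                    109.3707       788.0782
Price P = Σ PV = 109.3707.
Macaulay duration = Σ(t·PV) / P = 788.0782 / 109.3707 = 7.20557 years.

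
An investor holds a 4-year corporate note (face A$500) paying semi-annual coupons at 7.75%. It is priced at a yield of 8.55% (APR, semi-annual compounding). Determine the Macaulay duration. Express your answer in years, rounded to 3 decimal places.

3.507 years

Periodic yield y = 0.04275. Discount each cash flow and weight by its period:
  t   CF        PV=CF/(1+0.04275)^t    t·PV
  1       19.375        18.5807        18.5807
  2       19.375        17.8189        35.6378
  3       19.375        17.0884        51.2652
  4       19.375        16.3878        65.5512
  5       19.375        15.7160        78.5798
  6       19.375        15.0716        90.4298
  7       19.375        14.4537       101.1762
  8      519.375       371.5690     2,972.5519
  Σ                    486.6861     3,413.7726
Price P = Σ PV = 486.6861.
Macaulay duration = Σ(t·PV) / P = 3,413.7726 / 486.6861 = 7.01432 half-year periods.
In years: 7.01432 / 2 = 3.50716 years.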